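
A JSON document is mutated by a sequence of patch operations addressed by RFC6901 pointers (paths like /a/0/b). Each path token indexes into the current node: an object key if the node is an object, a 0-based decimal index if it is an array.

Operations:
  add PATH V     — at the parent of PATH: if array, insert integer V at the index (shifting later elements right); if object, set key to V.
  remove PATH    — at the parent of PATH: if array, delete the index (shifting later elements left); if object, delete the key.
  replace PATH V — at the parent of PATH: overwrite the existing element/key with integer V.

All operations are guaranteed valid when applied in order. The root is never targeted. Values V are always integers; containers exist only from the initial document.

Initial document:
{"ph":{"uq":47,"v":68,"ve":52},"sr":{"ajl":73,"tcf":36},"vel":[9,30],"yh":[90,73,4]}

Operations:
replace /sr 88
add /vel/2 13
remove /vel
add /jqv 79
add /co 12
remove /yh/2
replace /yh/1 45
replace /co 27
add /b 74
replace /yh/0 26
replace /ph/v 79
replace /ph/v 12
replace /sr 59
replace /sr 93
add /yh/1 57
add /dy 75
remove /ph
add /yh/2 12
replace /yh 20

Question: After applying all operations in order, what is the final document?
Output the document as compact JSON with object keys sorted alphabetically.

Answer: {"b":74,"co":27,"dy":75,"jqv":79,"sr":93,"yh":20}

Derivation:
After op 1 (replace /sr 88): {"ph":{"uq":47,"v":68,"ve":52},"sr":88,"vel":[9,30],"yh":[90,73,4]}
After op 2 (add /vel/2 13): {"ph":{"uq":47,"v":68,"ve":52},"sr":88,"vel":[9,30,13],"yh":[90,73,4]}
After op 3 (remove /vel): {"ph":{"uq":47,"v":68,"ve":52},"sr":88,"yh":[90,73,4]}
After op 4 (add /jqv 79): {"jqv":79,"ph":{"uq":47,"v":68,"ve":52},"sr":88,"yh":[90,73,4]}
After op 5 (add /co 12): {"co":12,"jqv":79,"ph":{"uq":47,"v":68,"ve":52},"sr":88,"yh":[90,73,4]}
After op 6 (remove /yh/2): {"co":12,"jqv":79,"ph":{"uq":47,"v":68,"ve":52},"sr":88,"yh":[90,73]}
After op 7 (replace /yh/1 45): {"co":12,"jqv":79,"ph":{"uq":47,"v":68,"ve":52},"sr":88,"yh":[90,45]}
After op 8 (replace /co 27): {"co":27,"jqv":79,"ph":{"uq":47,"v":68,"ve":52},"sr":88,"yh":[90,45]}
After op 9 (add /b 74): {"b":74,"co":27,"jqv":79,"ph":{"uq":47,"v":68,"ve":52},"sr":88,"yh":[90,45]}
After op 10 (replace /yh/0 26): {"b":74,"co":27,"jqv":79,"ph":{"uq":47,"v":68,"ve":52},"sr":88,"yh":[26,45]}
After op 11 (replace /ph/v 79): {"b":74,"co":27,"jqv":79,"ph":{"uq":47,"v":79,"ve":52},"sr":88,"yh":[26,45]}
After op 12 (replace /ph/v 12): {"b":74,"co":27,"jqv":79,"ph":{"uq":47,"v":12,"ve":52},"sr":88,"yh":[26,45]}
After op 13 (replace /sr 59): {"b":74,"co":27,"jqv":79,"ph":{"uq":47,"v":12,"ve":52},"sr":59,"yh":[26,45]}
After op 14 (replace /sr 93): {"b":74,"co":27,"jqv":79,"ph":{"uq":47,"v":12,"ve":52},"sr":93,"yh":[26,45]}
After op 15 (add /yh/1 57): {"b":74,"co":27,"jqv":79,"ph":{"uq":47,"v":12,"ve":52},"sr":93,"yh":[26,57,45]}
After op 16 (add /dy 75): {"b":74,"co":27,"dy":75,"jqv":79,"ph":{"uq":47,"v":12,"ve":52},"sr":93,"yh":[26,57,45]}
After op 17 (remove /ph): {"b":74,"co":27,"dy":75,"jqv":79,"sr":93,"yh":[26,57,45]}
After op 18 (add /yh/2 12): {"b":74,"co":27,"dy":75,"jqv":79,"sr":93,"yh":[26,57,12,45]}
After op 19 (replace /yh 20): {"b":74,"co":27,"dy":75,"jqv":79,"sr":93,"yh":20}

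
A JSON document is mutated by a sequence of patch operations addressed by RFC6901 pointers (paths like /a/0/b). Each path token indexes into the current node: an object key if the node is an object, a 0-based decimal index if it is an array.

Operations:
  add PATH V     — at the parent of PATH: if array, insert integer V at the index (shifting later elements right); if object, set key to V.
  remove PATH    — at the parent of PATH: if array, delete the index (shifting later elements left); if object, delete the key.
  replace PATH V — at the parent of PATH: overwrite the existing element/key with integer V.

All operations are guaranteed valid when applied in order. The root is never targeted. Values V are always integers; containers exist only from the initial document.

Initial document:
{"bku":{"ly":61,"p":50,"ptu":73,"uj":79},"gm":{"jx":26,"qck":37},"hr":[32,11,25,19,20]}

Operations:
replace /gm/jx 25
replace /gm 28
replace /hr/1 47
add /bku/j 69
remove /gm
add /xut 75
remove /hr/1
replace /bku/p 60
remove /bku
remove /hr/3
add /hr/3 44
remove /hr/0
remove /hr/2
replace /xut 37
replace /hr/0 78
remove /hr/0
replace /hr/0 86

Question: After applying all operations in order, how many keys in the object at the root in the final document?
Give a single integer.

Answer: 2

Derivation:
After op 1 (replace /gm/jx 25): {"bku":{"ly":61,"p":50,"ptu":73,"uj":79},"gm":{"jx":25,"qck":37},"hr":[32,11,25,19,20]}
After op 2 (replace /gm 28): {"bku":{"ly":61,"p":50,"ptu":73,"uj":79},"gm":28,"hr":[32,11,25,19,20]}
After op 3 (replace /hr/1 47): {"bku":{"ly":61,"p":50,"ptu":73,"uj":79},"gm":28,"hr":[32,47,25,19,20]}
After op 4 (add /bku/j 69): {"bku":{"j":69,"ly":61,"p":50,"ptu":73,"uj":79},"gm":28,"hr":[32,47,25,19,20]}
After op 5 (remove /gm): {"bku":{"j":69,"ly":61,"p":50,"ptu":73,"uj":79},"hr":[32,47,25,19,20]}
After op 6 (add /xut 75): {"bku":{"j":69,"ly":61,"p":50,"ptu":73,"uj":79},"hr":[32,47,25,19,20],"xut":75}
After op 7 (remove /hr/1): {"bku":{"j":69,"ly":61,"p":50,"ptu":73,"uj":79},"hr":[32,25,19,20],"xut":75}
After op 8 (replace /bku/p 60): {"bku":{"j":69,"ly":61,"p":60,"ptu":73,"uj":79},"hr":[32,25,19,20],"xut":75}
After op 9 (remove /bku): {"hr":[32,25,19,20],"xut":75}
After op 10 (remove /hr/3): {"hr":[32,25,19],"xut":75}
After op 11 (add /hr/3 44): {"hr":[32,25,19,44],"xut":75}
After op 12 (remove /hr/0): {"hr":[25,19,44],"xut":75}
After op 13 (remove /hr/2): {"hr":[25,19],"xut":75}
After op 14 (replace /xut 37): {"hr":[25,19],"xut":37}
After op 15 (replace /hr/0 78): {"hr":[78,19],"xut":37}
After op 16 (remove /hr/0): {"hr":[19],"xut":37}
After op 17 (replace /hr/0 86): {"hr":[86],"xut":37}
Size at the root: 2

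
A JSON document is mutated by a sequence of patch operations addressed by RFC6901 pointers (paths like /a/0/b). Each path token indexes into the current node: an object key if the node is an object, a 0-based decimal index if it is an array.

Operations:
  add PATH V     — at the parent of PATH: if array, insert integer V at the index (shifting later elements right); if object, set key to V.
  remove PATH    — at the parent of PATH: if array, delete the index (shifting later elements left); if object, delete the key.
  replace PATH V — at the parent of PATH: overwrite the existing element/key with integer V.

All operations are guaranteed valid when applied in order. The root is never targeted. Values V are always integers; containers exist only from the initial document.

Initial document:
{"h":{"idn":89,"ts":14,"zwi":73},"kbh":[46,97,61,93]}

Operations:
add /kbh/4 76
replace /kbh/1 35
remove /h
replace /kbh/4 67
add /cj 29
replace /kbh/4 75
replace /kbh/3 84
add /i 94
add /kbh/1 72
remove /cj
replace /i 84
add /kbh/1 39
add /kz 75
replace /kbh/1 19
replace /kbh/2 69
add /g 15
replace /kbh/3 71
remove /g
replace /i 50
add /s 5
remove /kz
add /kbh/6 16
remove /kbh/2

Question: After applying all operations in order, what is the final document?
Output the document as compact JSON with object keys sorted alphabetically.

After op 1 (add /kbh/4 76): {"h":{"idn":89,"ts":14,"zwi":73},"kbh":[46,97,61,93,76]}
After op 2 (replace /kbh/1 35): {"h":{"idn":89,"ts":14,"zwi":73},"kbh":[46,35,61,93,76]}
After op 3 (remove /h): {"kbh":[46,35,61,93,76]}
After op 4 (replace /kbh/4 67): {"kbh":[46,35,61,93,67]}
After op 5 (add /cj 29): {"cj":29,"kbh":[46,35,61,93,67]}
After op 6 (replace /kbh/4 75): {"cj":29,"kbh":[46,35,61,93,75]}
After op 7 (replace /kbh/3 84): {"cj":29,"kbh":[46,35,61,84,75]}
After op 8 (add /i 94): {"cj":29,"i":94,"kbh":[46,35,61,84,75]}
After op 9 (add /kbh/1 72): {"cj":29,"i":94,"kbh":[46,72,35,61,84,75]}
After op 10 (remove /cj): {"i":94,"kbh":[46,72,35,61,84,75]}
After op 11 (replace /i 84): {"i":84,"kbh":[46,72,35,61,84,75]}
After op 12 (add /kbh/1 39): {"i":84,"kbh":[46,39,72,35,61,84,75]}
After op 13 (add /kz 75): {"i":84,"kbh":[46,39,72,35,61,84,75],"kz":75}
After op 14 (replace /kbh/1 19): {"i":84,"kbh":[46,19,72,35,61,84,75],"kz":75}
After op 15 (replace /kbh/2 69): {"i":84,"kbh":[46,19,69,35,61,84,75],"kz":75}
After op 16 (add /g 15): {"g":15,"i":84,"kbh":[46,19,69,35,61,84,75],"kz":75}
After op 17 (replace /kbh/3 71): {"g":15,"i":84,"kbh":[46,19,69,71,61,84,75],"kz":75}
After op 18 (remove /g): {"i":84,"kbh":[46,19,69,71,61,84,75],"kz":75}
After op 19 (replace /i 50): {"i":50,"kbh":[46,19,69,71,61,84,75],"kz":75}
After op 20 (add /s 5): {"i":50,"kbh":[46,19,69,71,61,84,75],"kz":75,"s":5}
After op 21 (remove /kz): {"i":50,"kbh":[46,19,69,71,61,84,75],"s":5}
After op 22 (add /kbh/6 16): {"i":50,"kbh":[46,19,69,71,61,84,16,75],"s":5}
After op 23 (remove /kbh/2): {"i":50,"kbh":[46,19,71,61,84,16,75],"s":5}

Answer: {"i":50,"kbh":[46,19,71,61,84,16,75],"s":5}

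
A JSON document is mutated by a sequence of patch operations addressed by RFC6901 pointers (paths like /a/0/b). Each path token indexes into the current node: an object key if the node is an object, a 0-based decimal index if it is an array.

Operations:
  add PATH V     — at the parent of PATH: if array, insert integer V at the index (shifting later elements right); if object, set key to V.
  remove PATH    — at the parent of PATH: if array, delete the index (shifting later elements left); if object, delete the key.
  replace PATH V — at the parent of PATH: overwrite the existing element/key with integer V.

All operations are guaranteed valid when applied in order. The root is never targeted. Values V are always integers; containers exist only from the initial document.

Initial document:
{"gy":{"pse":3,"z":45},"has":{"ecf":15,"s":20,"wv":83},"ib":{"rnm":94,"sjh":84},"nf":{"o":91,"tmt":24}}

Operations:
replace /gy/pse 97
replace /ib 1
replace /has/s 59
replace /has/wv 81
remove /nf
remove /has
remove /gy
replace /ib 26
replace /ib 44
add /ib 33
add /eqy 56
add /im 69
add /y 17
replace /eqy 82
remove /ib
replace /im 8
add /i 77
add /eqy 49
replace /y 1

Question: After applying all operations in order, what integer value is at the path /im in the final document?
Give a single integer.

After op 1 (replace /gy/pse 97): {"gy":{"pse":97,"z":45},"has":{"ecf":15,"s":20,"wv":83},"ib":{"rnm":94,"sjh":84},"nf":{"o":91,"tmt":24}}
After op 2 (replace /ib 1): {"gy":{"pse":97,"z":45},"has":{"ecf":15,"s":20,"wv":83},"ib":1,"nf":{"o":91,"tmt":24}}
After op 3 (replace /has/s 59): {"gy":{"pse":97,"z":45},"has":{"ecf":15,"s":59,"wv":83},"ib":1,"nf":{"o":91,"tmt":24}}
After op 4 (replace /has/wv 81): {"gy":{"pse":97,"z":45},"has":{"ecf":15,"s":59,"wv":81},"ib":1,"nf":{"o":91,"tmt":24}}
After op 5 (remove /nf): {"gy":{"pse":97,"z":45},"has":{"ecf":15,"s":59,"wv":81},"ib":1}
After op 6 (remove /has): {"gy":{"pse":97,"z":45},"ib":1}
After op 7 (remove /gy): {"ib":1}
After op 8 (replace /ib 26): {"ib":26}
After op 9 (replace /ib 44): {"ib":44}
After op 10 (add /ib 33): {"ib":33}
After op 11 (add /eqy 56): {"eqy":56,"ib":33}
After op 12 (add /im 69): {"eqy":56,"ib":33,"im":69}
After op 13 (add /y 17): {"eqy":56,"ib":33,"im":69,"y":17}
After op 14 (replace /eqy 82): {"eqy":82,"ib":33,"im":69,"y":17}
After op 15 (remove /ib): {"eqy":82,"im":69,"y":17}
After op 16 (replace /im 8): {"eqy":82,"im":8,"y":17}
After op 17 (add /i 77): {"eqy":82,"i":77,"im":8,"y":17}
After op 18 (add /eqy 49): {"eqy":49,"i":77,"im":8,"y":17}
After op 19 (replace /y 1): {"eqy":49,"i":77,"im":8,"y":1}
Value at /im: 8

Answer: 8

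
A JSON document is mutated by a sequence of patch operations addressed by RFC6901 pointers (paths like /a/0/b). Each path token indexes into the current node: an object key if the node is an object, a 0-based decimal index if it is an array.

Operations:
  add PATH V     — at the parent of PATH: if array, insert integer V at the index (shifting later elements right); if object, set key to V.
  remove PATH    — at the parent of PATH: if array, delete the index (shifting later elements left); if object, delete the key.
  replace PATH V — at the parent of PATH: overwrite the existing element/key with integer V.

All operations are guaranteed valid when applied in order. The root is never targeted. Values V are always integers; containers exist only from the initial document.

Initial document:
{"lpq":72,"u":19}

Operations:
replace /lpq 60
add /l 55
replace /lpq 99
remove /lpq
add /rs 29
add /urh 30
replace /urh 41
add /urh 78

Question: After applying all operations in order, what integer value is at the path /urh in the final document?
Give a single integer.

Answer: 78

Derivation:
After op 1 (replace /lpq 60): {"lpq":60,"u":19}
After op 2 (add /l 55): {"l":55,"lpq":60,"u":19}
After op 3 (replace /lpq 99): {"l":55,"lpq":99,"u":19}
After op 4 (remove /lpq): {"l":55,"u":19}
After op 5 (add /rs 29): {"l":55,"rs":29,"u":19}
After op 6 (add /urh 30): {"l":55,"rs":29,"u":19,"urh":30}
After op 7 (replace /urh 41): {"l":55,"rs":29,"u":19,"urh":41}
After op 8 (add /urh 78): {"l":55,"rs":29,"u":19,"urh":78}
Value at /urh: 78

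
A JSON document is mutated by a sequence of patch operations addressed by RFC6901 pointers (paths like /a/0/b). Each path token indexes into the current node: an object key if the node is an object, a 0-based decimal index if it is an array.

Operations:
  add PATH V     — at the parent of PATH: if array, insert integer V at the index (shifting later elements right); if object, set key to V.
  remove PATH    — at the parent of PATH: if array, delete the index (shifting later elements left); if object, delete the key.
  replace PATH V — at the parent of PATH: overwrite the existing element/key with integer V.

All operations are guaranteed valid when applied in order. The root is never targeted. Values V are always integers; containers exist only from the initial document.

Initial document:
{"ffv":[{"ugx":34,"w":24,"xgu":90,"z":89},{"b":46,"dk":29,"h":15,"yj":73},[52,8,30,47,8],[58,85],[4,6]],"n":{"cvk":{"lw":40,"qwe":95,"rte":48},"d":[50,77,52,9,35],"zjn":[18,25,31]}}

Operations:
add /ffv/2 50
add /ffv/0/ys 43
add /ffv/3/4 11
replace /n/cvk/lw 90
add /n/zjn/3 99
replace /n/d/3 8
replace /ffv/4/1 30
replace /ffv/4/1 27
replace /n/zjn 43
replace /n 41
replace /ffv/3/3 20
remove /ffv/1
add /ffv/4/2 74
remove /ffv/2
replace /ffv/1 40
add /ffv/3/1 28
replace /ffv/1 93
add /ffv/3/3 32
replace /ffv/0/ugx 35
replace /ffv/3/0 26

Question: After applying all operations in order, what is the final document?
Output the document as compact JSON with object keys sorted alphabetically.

After op 1 (add /ffv/2 50): {"ffv":[{"ugx":34,"w":24,"xgu":90,"z":89},{"b":46,"dk":29,"h":15,"yj":73},50,[52,8,30,47,8],[58,85],[4,6]],"n":{"cvk":{"lw":40,"qwe":95,"rte":48},"d":[50,77,52,9,35],"zjn":[18,25,31]}}
After op 2 (add /ffv/0/ys 43): {"ffv":[{"ugx":34,"w":24,"xgu":90,"ys":43,"z":89},{"b":46,"dk":29,"h":15,"yj":73},50,[52,8,30,47,8],[58,85],[4,6]],"n":{"cvk":{"lw":40,"qwe":95,"rte":48},"d":[50,77,52,9,35],"zjn":[18,25,31]}}
After op 3 (add /ffv/3/4 11): {"ffv":[{"ugx":34,"w":24,"xgu":90,"ys":43,"z":89},{"b":46,"dk":29,"h":15,"yj":73},50,[52,8,30,47,11,8],[58,85],[4,6]],"n":{"cvk":{"lw":40,"qwe":95,"rte":48},"d":[50,77,52,9,35],"zjn":[18,25,31]}}
After op 4 (replace /n/cvk/lw 90): {"ffv":[{"ugx":34,"w":24,"xgu":90,"ys":43,"z":89},{"b":46,"dk":29,"h":15,"yj":73},50,[52,8,30,47,11,8],[58,85],[4,6]],"n":{"cvk":{"lw":90,"qwe":95,"rte":48},"d":[50,77,52,9,35],"zjn":[18,25,31]}}
After op 5 (add /n/zjn/3 99): {"ffv":[{"ugx":34,"w":24,"xgu":90,"ys":43,"z":89},{"b":46,"dk":29,"h":15,"yj":73},50,[52,8,30,47,11,8],[58,85],[4,6]],"n":{"cvk":{"lw":90,"qwe":95,"rte":48},"d":[50,77,52,9,35],"zjn":[18,25,31,99]}}
After op 6 (replace /n/d/3 8): {"ffv":[{"ugx":34,"w":24,"xgu":90,"ys":43,"z":89},{"b":46,"dk":29,"h":15,"yj":73},50,[52,8,30,47,11,8],[58,85],[4,6]],"n":{"cvk":{"lw":90,"qwe":95,"rte":48},"d":[50,77,52,8,35],"zjn":[18,25,31,99]}}
After op 7 (replace /ffv/4/1 30): {"ffv":[{"ugx":34,"w":24,"xgu":90,"ys":43,"z":89},{"b":46,"dk":29,"h":15,"yj":73},50,[52,8,30,47,11,8],[58,30],[4,6]],"n":{"cvk":{"lw":90,"qwe":95,"rte":48},"d":[50,77,52,8,35],"zjn":[18,25,31,99]}}
After op 8 (replace /ffv/4/1 27): {"ffv":[{"ugx":34,"w":24,"xgu":90,"ys":43,"z":89},{"b":46,"dk":29,"h":15,"yj":73},50,[52,8,30,47,11,8],[58,27],[4,6]],"n":{"cvk":{"lw":90,"qwe":95,"rte":48},"d":[50,77,52,8,35],"zjn":[18,25,31,99]}}
After op 9 (replace /n/zjn 43): {"ffv":[{"ugx":34,"w":24,"xgu":90,"ys":43,"z":89},{"b":46,"dk":29,"h":15,"yj":73},50,[52,8,30,47,11,8],[58,27],[4,6]],"n":{"cvk":{"lw":90,"qwe":95,"rte":48},"d":[50,77,52,8,35],"zjn":43}}
After op 10 (replace /n 41): {"ffv":[{"ugx":34,"w":24,"xgu":90,"ys":43,"z":89},{"b":46,"dk":29,"h":15,"yj":73},50,[52,8,30,47,11,8],[58,27],[4,6]],"n":41}
After op 11 (replace /ffv/3/3 20): {"ffv":[{"ugx":34,"w":24,"xgu":90,"ys":43,"z":89},{"b":46,"dk":29,"h":15,"yj":73},50,[52,8,30,20,11,8],[58,27],[4,6]],"n":41}
After op 12 (remove /ffv/1): {"ffv":[{"ugx":34,"w":24,"xgu":90,"ys":43,"z":89},50,[52,8,30,20,11,8],[58,27],[4,6]],"n":41}
After op 13 (add /ffv/4/2 74): {"ffv":[{"ugx":34,"w":24,"xgu":90,"ys":43,"z":89},50,[52,8,30,20,11,8],[58,27],[4,6,74]],"n":41}
After op 14 (remove /ffv/2): {"ffv":[{"ugx":34,"w":24,"xgu":90,"ys":43,"z":89},50,[58,27],[4,6,74]],"n":41}
After op 15 (replace /ffv/1 40): {"ffv":[{"ugx":34,"w":24,"xgu":90,"ys":43,"z":89},40,[58,27],[4,6,74]],"n":41}
After op 16 (add /ffv/3/1 28): {"ffv":[{"ugx":34,"w":24,"xgu":90,"ys":43,"z":89},40,[58,27],[4,28,6,74]],"n":41}
After op 17 (replace /ffv/1 93): {"ffv":[{"ugx":34,"w":24,"xgu":90,"ys":43,"z":89},93,[58,27],[4,28,6,74]],"n":41}
After op 18 (add /ffv/3/3 32): {"ffv":[{"ugx":34,"w":24,"xgu":90,"ys":43,"z":89},93,[58,27],[4,28,6,32,74]],"n":41}
After op 19 (replace /ffv/0/ugx 35): {"ffv":[{"ugx":35,"w":24,"xgu":90,"ys":43,"z":89},93,[58,27],[4,28,6,32,74]],"n":41}
After op 20 (replace /ffv/3/0 26): {"ffv":[{"ugx":35,"w":24,"xgu":90,"ys":43,"z":89},93,[58,27],[26,28,6,32,74]],"n":41}

Answer: {"ffv":[{"ugx":35,"w":24,"xgu":90,"ys":43,"z":89},93,[58,27],[26,28,6,32,74]],"n":41}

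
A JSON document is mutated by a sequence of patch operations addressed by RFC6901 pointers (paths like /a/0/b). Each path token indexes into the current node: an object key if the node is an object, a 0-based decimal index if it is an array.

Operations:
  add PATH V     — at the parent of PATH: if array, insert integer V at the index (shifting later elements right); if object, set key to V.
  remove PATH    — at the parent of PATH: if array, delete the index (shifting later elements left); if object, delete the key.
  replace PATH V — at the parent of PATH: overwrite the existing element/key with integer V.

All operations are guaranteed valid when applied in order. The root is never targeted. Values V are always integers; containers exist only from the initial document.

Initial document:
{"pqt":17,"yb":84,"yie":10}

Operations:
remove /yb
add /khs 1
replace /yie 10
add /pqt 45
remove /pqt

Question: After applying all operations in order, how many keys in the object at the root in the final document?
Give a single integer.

Answer: 2

Derivation:
After op 1 (remove /yb): {"pqt":17,"yie":10}
After op 2 (add /khs 1): {"khs":1,"pqt":17,"yie":10}
After op 3 (replace /yie 10): {"khs":1,"pqt":17,"yie":10}
After op 4 (add /pqt 45): {"khs":1,"pqt":45,"yie":10}
After op 5 (remove /pqt): {"khs":1,"yie":10}
Size at the root: 2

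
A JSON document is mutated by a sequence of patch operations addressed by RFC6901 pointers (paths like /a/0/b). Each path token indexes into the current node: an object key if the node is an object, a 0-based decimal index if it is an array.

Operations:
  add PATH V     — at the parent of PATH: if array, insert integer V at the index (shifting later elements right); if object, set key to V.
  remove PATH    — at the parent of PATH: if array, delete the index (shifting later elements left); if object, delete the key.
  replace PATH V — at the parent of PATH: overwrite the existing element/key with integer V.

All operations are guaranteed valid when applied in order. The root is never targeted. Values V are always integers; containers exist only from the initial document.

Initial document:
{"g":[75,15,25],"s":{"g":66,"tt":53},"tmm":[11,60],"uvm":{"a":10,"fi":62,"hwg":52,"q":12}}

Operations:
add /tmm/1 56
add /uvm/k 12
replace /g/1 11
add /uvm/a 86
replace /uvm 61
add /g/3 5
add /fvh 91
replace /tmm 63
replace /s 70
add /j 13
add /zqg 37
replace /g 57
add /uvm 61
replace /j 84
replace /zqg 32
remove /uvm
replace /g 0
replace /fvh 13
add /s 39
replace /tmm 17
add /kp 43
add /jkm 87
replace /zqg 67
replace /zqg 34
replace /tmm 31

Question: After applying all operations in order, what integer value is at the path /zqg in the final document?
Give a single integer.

Answer: 34

Derivation:
After op 1 (add /tmm/1 56): {"g":[75,15,25],"s":{"g":66,"tt":53},"tmm":[11,56,60],"uvm":{"a":10,"fi":62,"hwg":52,"q":12}}
After op 2 (add /uvm/k 12): {"g":[75,15,25],"s":{"g":66,"tt":53},"tmm":[11,56,60],"uvm":{"a":10,"fi":62,"hwg":52,"k":12,"q":12}}
After op 3 (replace /g/1 11): {"g":[75,11,25],"s":{"g":66,"tt":53},"tmm":[11,56,60],"uvm":{"a":10,"fi":62,"hwg":52,"k":12,"q":12}}
After op 4 (add /uvm/a 86): {"g":[75,11,25],"s":{"g":66,"tt":53},"tmm":[11,56,60],"uvm":{"a":86,"fi":62,"hwg":52,"k":12,"q":12}}
After op 5 (replace /uvm 61): {"g":[75,11,25],"s":{"g":66,"tt":53},"tmm":[11,56,60],"uvm":61}
After op 6 (add /g/3 5): {"g":[75,11,25,5],"s":{"g":66,"tt":53},"tmm":[11,56,60],"uvm":61}
After op 7 (add /fvh 91): {"fvh":91,"g":[75,11,25,5],"s":{"g":66,"tt":53},"tmm":[11,56,60],"uvm":61}
After op 8 (replace /tmm 63): {"fvh":91,"g":[75,11,25,5],"s":{"g":66,"tt":53},"tmm":63,"uvm":61}
After op 9 (replace /s 70): {"fvh":91,"g":[75,11,25,5],"s":70,"tmm":63,"uvm":61}
After op 10 (add /j 13): {"fvh":91,"g":[75,11,25,5],"j":13,"s":70,"tmm":63,"uvm":61}
After op 11 (add /zqg 37): {"fvh":91,"g":[75,11,25,5],"j":13,"s":70,"tmm":63,"uvm":61,"zqg":37}
After op 12 (replace /g 57): {"fvh":91,"g":57,"j":13,"s":70,"tmm":63,"uvm":61,"zqg":37}
After op 13 (add /uvm 61): {"fvh":91,"g":57,"j":13,"s":70,"tmm":63,"uvm":61,"zqg":37}
After op 14 (replace /j 84): {"fvh":91,"g":57,"j":84,"s":70,"tmm":63,"uvm":61,"zqg":37}
After op 15 (replace /zqg 32): {"fvh":91,"g":57,"j":84,"s":70,"tmm":63,"uvm":61,"zqg":32}
After op 16 (remove /uvm): {"fvh":91,"g":57,"j":84,"s":70,"tmm":63,"zqg":32}
After op 17 (replace /g 0): {"fvh":91,"g":0,"j":84,"s":70,"tmm":63,"zqg":32}
After op 18 (replace /fvh 13): {"fvh":13,"g":0,"j":84,"s":70,"tmm":63,"zqg":32}
After op 19 (add /s 39): {"fvh":13,"g":0,"j":84,"s":39,"tmm":63,"zqg":32}
After op 20 (replace /tmm 17): {"fvh":13,"g":0,"j":84,"s":39,"tmm":17,"zqg":32}
After op 21 (add /kp 43): {"fvh":13,"g":0,"j":84,"kp":43,"s":39,"tmm":17,"zqg":32}
After op 22 (add /jkm 87): {"fvh":13,"g":0,"j":84,"jkm":87,"kp":43,"s":39,"tmm":17,"zqg":32}
After op 23 (replace /zqg 67): {"fvh":13,"g":0,"j":84,"jkm":87,"kp":43,"s":39,"tmm":17,"zqg":67}
After op 24 (replace /zqg 34): {"fvh":13,"g":0,"j":84,"jkm":87,"kp":43,"s":39,"tmm":17,"zqg":34}
After op 25 (replace /tmm 31): {"fvh":13,"g":0,"j":84,"jkm":87,"kp":43,"s":39,"tmm":31,"zqg":34}
Value at /zqg: 34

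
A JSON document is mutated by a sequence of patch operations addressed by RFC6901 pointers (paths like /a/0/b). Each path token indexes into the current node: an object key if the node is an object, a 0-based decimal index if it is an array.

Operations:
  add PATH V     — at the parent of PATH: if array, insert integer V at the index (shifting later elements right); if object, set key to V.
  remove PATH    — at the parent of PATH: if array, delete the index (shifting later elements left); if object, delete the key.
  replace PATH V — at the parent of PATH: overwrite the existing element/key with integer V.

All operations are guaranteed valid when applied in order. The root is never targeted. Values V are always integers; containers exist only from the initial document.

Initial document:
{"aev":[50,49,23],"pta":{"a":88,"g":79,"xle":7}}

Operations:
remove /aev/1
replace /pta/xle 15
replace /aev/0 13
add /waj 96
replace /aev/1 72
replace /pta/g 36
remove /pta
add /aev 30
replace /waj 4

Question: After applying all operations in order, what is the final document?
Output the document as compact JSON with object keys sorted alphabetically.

Answer: {"aev":30,"waj":4}

Derivation:
After op 1 (remove /aev/1): {"aev":[50,23],"pta":{"a":88,"g":79,"xle":7}}
After op 2 (replace /pta/xle 15): {"aev":[50,23],"pta":{"a":88,"g":79,"xle":15}}
After op 3 (replace /aev/0 13): {"aev":[13,23],"pta":{"a":88,"g":79,"xle":15}}
After op 4 (add /waj 96): {"aev":[13,23],"pta":{"a":88,"g":79,"xle":15},"waj":96}
After op 5 (replace /aev/1 72): {"aev":[13,72],"pta":{"a":88,"g":79,"xle":15},"waj":96}
After op 6 (replace /pta/g 36): {"aev":[13,72],"pta":{"a":88,"g":36,"xle":15},"waj":96}
After op 7 (remove /pta): {"aev":[13,72],"waj":96}
After op 8 (add /aev 30): {"aev":30,"waj":96}
After op 9 (replace /waj 4): {"aev":30,"waj":4}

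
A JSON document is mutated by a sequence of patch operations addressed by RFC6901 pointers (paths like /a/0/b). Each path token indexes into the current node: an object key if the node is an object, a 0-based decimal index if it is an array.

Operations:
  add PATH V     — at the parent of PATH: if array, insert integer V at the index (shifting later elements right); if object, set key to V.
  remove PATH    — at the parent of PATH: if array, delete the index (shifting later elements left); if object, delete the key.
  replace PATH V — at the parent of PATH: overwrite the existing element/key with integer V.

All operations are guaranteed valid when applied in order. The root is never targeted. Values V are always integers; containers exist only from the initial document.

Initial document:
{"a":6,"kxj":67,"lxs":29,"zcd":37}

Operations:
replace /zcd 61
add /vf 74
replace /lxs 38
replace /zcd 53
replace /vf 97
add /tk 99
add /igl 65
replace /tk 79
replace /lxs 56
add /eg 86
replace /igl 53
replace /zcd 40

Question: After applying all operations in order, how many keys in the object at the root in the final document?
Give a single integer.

After op 1 (replace /zcd 61): {"a":6,"kxj":67,"lxs":29,"zcd":61}
After op 2 (add /vf 74): {"a":6,"kxj":67,"lxs":29,"vf":74,"zcd":61}
After op 3 (replace /lxs 38): {"a":6,"kxj":67,"lxs":38,"vf":74,"zcd":61}
After op 4 (replace /zcd 53): {"a":6,"kxj":67,"lxs":38,"vf":74,"zcd":53}
After op 5 (replace /vf 97): {"a":6,"kxj":67,"lxs":38,"vf":97,"zcd":53}
After op 6 (add /tk 99): {"a":6,"kxj":67,"lxs":38,"tk":99,"vf":97,"zcd":53}
After op 7 (add /igl 65): {"a":6,"igl":65,"kxj":67,"lxs":38,"tk":99,"vf":97,"zcd":53}
After op 8 (replace /tk 79): {"a":6,"igl":65,"kxj":67,"lxs":38,"tk":79,"vf":97,"zcd":53}
After op 9 (replace /lxs 56): {"a":6,"igl":65,"kxj":67,"lxs":56,"tk":79,"vf":97,"zcd":53}
After op 10 (add /eg 86): {"a":6,"eg":86,"igl":65,"kxj":67,"lxs":56,"tk":79,"vf":97,"zcd":53}
After op 11 (replace /igl 53): {"a":6,"eg":86,"igl":53,"kxj":67,"lxs":56,"tk":79,"vf":97,"zcd":53}
After op 12 (replace /zcd 40): {"a":6,"eg":86,"igl":53,"kxj":67,"lxs":56,"tk":79,"vf":97,"zcd":40}
Size at the root: 8

Answer: 8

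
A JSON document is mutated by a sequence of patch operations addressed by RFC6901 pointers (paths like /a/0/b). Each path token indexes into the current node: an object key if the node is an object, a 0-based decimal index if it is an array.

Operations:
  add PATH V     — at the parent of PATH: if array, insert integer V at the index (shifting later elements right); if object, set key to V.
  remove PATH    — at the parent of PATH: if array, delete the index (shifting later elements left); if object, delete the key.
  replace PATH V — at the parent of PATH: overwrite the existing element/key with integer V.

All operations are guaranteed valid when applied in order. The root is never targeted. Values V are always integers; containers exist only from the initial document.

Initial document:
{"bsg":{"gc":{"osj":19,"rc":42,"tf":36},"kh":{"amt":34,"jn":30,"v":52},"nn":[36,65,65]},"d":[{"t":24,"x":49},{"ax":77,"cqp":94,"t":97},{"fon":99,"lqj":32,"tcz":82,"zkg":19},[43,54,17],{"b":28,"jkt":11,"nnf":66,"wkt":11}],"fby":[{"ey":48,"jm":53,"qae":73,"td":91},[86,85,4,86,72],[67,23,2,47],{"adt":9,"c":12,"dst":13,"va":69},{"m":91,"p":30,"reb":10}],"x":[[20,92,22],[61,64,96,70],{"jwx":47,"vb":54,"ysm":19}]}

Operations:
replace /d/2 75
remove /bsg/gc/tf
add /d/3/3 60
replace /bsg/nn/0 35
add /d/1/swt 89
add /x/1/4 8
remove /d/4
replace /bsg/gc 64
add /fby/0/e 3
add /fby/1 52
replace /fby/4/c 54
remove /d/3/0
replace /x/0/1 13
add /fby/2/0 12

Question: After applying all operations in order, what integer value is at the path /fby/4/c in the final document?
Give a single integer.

Answer: 54

Derivation:
After op 1 (replace /d/2 75): {"bsg":{"gc":{"osj":19,"rc":42,"tf":36},"kh":{"amt":34,"jn":30,"v":52},"nn":[36,65,65]},"d":[{"t":24,"x":49},{"ax":77,"cqp":94,"t":97},75,[43,54,17],{"b":28,"jkt":11,"nnf":66,"wkt":11}],"fby":[{"ey":48,"jm":53,"qae":73,"td":91},[86,85,4,86,72],[67,23,2,47],{"adt":9,"c":12,"dst":13,"va":69},{"m":91,"p":30,"reb":10}],"x":[[20,92,22],[61,64,96,70],{"jwx":47,"vb":54,"ysm":19}]}
After op 2 (remove /bsg/gc/tf): {"bsg":{"gc":{"osj":19,"rc":42},"kh":{"amt":34,"jn":30,"v":52},"nn":[36,65,65]},"d":[{"t":24,"x":49},{"ax":77,"cqp":94,"t":97},75,[43,54,17],{"b":28,"jkt":11,"nnf":66,"wkt":11}],"fby":[{"ey":48,"jm":53,"qae":73,"td":91},[86,85,4,86,72],[67,23,2,47],{"adt":9,"c":12,"dst":13,"va":69},{"m":91,"p":30,"reb":10}],"x":[[20,92,22],[61,64,96,70],{"jwx":47,"vb":54,"ysm":19}]}
After op 3 (add /d/3/3 60): {"bsg":{"gc":{"osj":19,"rc":42},"kh":{"amt":34,"jn":30,"v":52},"nn":[36,65,65]},"d":[{"t":24,"x":49},{"ax":77,"cqp":94,"t":97},75,[43,54,17,60],{"b":28,"jkt":11,"nnf":66,"wkt":11}],"fby":[{"ey":48,"jm":53,"qae":73,"td":91},[86,85,4,86,72],[67,23,2,47],{"adt":9,"c":12,"dst":13,"va":69},{"m":91,"p":30,"reb":10}],"x":[[20,92,22],[61,64,96,70],{"jwx":47,"vb":54,"ysm":19}]}
After op 4 (replace /bsg/nn/0 35): {"bsg":{"gc":{"osj":19,"rc":42},"kh":{"amt":34,"jn":30,"v":52},"nn":[35,65,65]},"d":[{"t":24,"x":49},{"ax":77,"cqp":94,"t":97},75,[43,54,17,60],{"b":28,"jkt":11,"nnf":66,"wkt":11}],"fby":[{"ey":48,"jm":53,"qae":73,"td":91},[86,85,4,86,72],[67,23,2,47],{"adt":9,"c":12,"dst":13,"va":69},{"m":91,"p":30,"reb":10}],"x":[[20,92,22],[61,64,96,70],{"jwx":47,"vb":54,"ysm":19}]}
After op 5 (add /d/1/swt 89): {"bsg":{"gc":{"osj":19,"rc":42},"kh":{"amt":34,"jn":30,"v":52},"nn":[35,65,65]},"d":[{"t":24,"x":49},{"ax":77,"cqp":94,"swt":89,"t":97},75,[43,54,17,60],{"b":28,"jkt":11,"nnf":66,"wkt":11}],"fby":[{"ey":48,"jm":53,"qae":73,"td":91},[86,85,4,86,72],[67,23,2,47],{"adt":9,"c":12,"dst":13,"va":69},{"m":91,"p":30,"reb":10}],"x":[[20,92,22],[61,64,96,70],{"jwx":47,"vb":54,"ysm":19}]}
After op 6 (add /x/1/4 8): {"bsg":{"gc":{"osj":19,"rc":42},"kh":{"amt":34,"jn":30,"v":52},"nn":[35,65,65]},"d":[{"t":24,"x":49},{"ax":77,"cqp":94,"swt":89,"t":97},75,[43,54,17,60],{"b":28,"jkt":11,"nnf":66,"wkt":11}],"fby":[{"ey":48,"jm":53,"qae":73,"td":91},[86,85,4,86,72],[67,23,2,47],{"adt":9,"c":12,"dst":13,"va":69},{"m":91,"p":30,"reb":10}],"x":[[20,92,22],[61,64,96,70,8],{"jwx":47,"vb":54,"ysm":19}]}
After op 7 (remove /d/4): {"bsg":{"gc":{"osj":19,"rc":42},"kh":{"amt":34,"jn":30,"v":52},"nn":[35,65,65]},"d":[{"t":24,"x":49},{"ax":77,"cqp":94,"swt":89,"t":97},75,[43,54,17,60]],"fby":[{"ey":48,"jm":53,"qae":73,"td":91},[86,85,4,86,72],[67,23,2,47],{"adt":9,"c":12,"dst":13,"va":69},{"m":91,"p":30,"reb":10}],"x":[[20,92,22],[61,64,96,70,8],{"jwx":47,"vb":54,"ysm":19}]}
After op 8 (replace /bsg/gc 64): {"bsg":{"gc":64,"kh":{"amt":34,"jn":30,"v":52},"nn":[35,65,65]},"d":[{"t":24,"x":49},{"ax":77,"cqp":94,"swt":89,"t":97},75,[43,54,17,60]],"fby":[{"ey":48,"jm":53,"qae":73,"td":91},[86,85,4,86,72],[67,23,2,47],{"adt":9,"c":12,"dst":13,"va":69},{"m":91,"p":30,"reb":10}],"x":[[20,92,22],[61,64,96,70,8],{"jwx":47,"vb":54,"ysm":19}]}
After op 9 (add /fby/0/e 3): {"bsg":{"gc":64,"kh":{"amt":34,"jn":30,"v":52},"nn":[35,65,65]},"d":[{"t":24,"x":49},{"ax":77,"cqp":94,"swt":89,"t":97},75,[43,54,17,60]],"fby":[{"e":3,"ey":48,"jm":53,"qae":73,"td":91},[86,85,4,86,72],[67,23,2,47],{"adt":9,"c":12,"dst":13,"va":69},{"m":91,"p":30,"reb":10}],"x":[[20,92,22],[61,64,96,70,8],{"jwx":47,"vb":54,"ysm":19}]}
After op 10 (add /fby/1 52): {"bsg":{"gc":64,"kh":{"amt":34,"jn":30,"v":52},"nn":[35,65,65]},"d":[{"t":24,"x":49},{"ax":77,"cqp":94,"swt":89,"t":97},75,[43,54,17,60]],"fby":[{"e":3,"ey":48,"jm":53,"qae":73,"td":91},52,[86,85,4,86,72],[67,23,2,47],{"adt":9,"c":12,"dst":13,"va":69},{"m":91,"p":30,"reb":10}],"x":[[20,92,22],[61,64,96,70,8],{"jwx":47,"vb":54,"ysm":19}]}
After op 11 (replace /fby/4/c 54): {"bsg":{"gc":64,"kh":{"amt":34,"jn":30,"v":52},"nn":[35,65,65]},"d":[{"t":24,"x":49},{"ax":77,"cqp":94,"swt":89,"t":97},75,[43,54,17,60]],"fby":[{"e":3,"ey":48,"jm":53,"qae":73,"td":91},52,[86,85,4,86,72],[67,23,2,47],{"adt":9,"c":54,"dst":13,"va":69},{"m":91,"p":30,"reb":10}],"x":[[20,92,22],[61,64,96,70,8],{"jwx":47,"vb":54,"ysm":19}]}
After op 12 (remove /d/3/0): {"bsg":{"gc":64,"kh":{"amt":34,"jn":30,"v":52},"nn":[35,65,65]},"d":[{"t":24,"x":49},{"ax":77,"cqp":94,"swt":89,"t":97},75,[54,17,60]],"fby":[{"e":3,"ey":48,"jm":53,"qae":73,"td":91},52,[86,85,4,86,72],[67,23,2,47],{"adt":9,"c":54,"dst":13,"va":69},{"m":91,"p":30,"reb":10}],"x":[[20,92,22],[61,64,96,70,8],{"jwx":47,"vb":54,"ysm":19}]}
After op 13 (replace /x/0/1 13): {"bsg":{"gc":64,"kh":{"amt":34,"jn":30,"v":52},"nn":[35,65,65]},"d":[{"t":24,"x":49},{"ax":77,"cqp":94,"swt":89,"t":97},75,[54,17,60]],"fby":[{"e":3,"ey":48,"jm":53,"qae":73,"td":91},52,[86,85,4,86,72],[67,23,2,47],{"adt":9,"c":54,"dst":13,"va":69},{"m":91,"p":30,"reb":10}],"x":[[20,13,22],[61,64,96,70,8],{"jwx":47,"vb":54,"ysm":19}]}
After op 14 (add /fby/2/0 12): {"bsg":{"gc":64,"kh":{"amt":34,"jn":30,"v":52},"nn":[35,65,65]},"d":[{"t":24,"x":49},{"ax":77,"cqp":94,"swt":89,"t":97},75,[54,17,60]],"fby":[{"e":3,"ey":48,"jm":53,"qae":73,"td":91},52,[12,86,85,4,86,72],[67,23,2,47],{"adt":9,"c":54,"dst":13,"va":69},{"m":91,"p":30,"reb":10}],"x":[[20,13,22],[61,64,96,70,8],{"jwx":47,"vb":54,"ysm":19}]}
Value at /fby/4/c: 54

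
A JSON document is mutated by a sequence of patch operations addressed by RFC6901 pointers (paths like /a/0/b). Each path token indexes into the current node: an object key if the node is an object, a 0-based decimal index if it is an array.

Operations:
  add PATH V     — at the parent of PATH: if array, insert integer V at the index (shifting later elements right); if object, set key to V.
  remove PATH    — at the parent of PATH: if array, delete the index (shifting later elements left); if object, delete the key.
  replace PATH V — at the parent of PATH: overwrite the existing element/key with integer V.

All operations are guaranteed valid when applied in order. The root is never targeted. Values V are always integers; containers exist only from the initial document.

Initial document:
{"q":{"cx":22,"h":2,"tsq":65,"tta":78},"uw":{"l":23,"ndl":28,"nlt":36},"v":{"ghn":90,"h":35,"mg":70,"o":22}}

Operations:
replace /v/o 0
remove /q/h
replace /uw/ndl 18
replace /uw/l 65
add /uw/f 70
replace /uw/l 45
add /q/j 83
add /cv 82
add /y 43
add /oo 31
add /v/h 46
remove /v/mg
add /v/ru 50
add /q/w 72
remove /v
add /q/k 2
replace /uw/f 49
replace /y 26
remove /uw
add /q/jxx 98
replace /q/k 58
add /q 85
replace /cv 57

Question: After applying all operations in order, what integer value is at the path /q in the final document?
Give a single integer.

Answer: 85

Derivation:
After op 1 (replace /v/o 0): {"q":{"cx":22,"h":2,"tsq":65,"tta":78},"uw":{"l":23,"ndl":28,"nlt":36},"v":{"ghn":90,"h":35,"mg":70,"o":0}}
After op 2 (remove /q/h): {"q":{"cx":22,"tsq":65,"tta":78},"uw":{"l":23,"ndl":28,"nlt":36},"v":{"ghn":90,"h":35,"mg":70,"o":0}}
After op 3 (replace /uw/ndl 18): {"q":{"cx":22,"tsq":65,"tta":78},"uw":{"l":23,"ndl":18,"nlt":36},"v":{"ghn":90,"h":35,"mg":70,"o":0}}
After op 4 (replace /uw/l 65): {"q":{"cx":22,"tsq":65,"tta":78},"uw":{"l":65,"ndl":18,"nlt":36},"v":{"ghn":90,"h":35,"mg":70,"o":0}}
After op 5 (add /uw/f 70): {"q":{"cx":22,"tsq":65,"tta":78},"uw":{"f":70,"l":65,"ndl":18,"nlt":36},"v":{"ghn":90,"h":35,"mg":70,"o":0}}
After op 6 (replace /uw/l 45): {"q":{"cx":22,"tsq":65,"tta":78},"uw":{"f":70,"l":45,"ndl":18,"nlt":36},"v":{"ghn":90,"h":35,"mg":70,"o":0}}
After op 7 (add /q/j 83): {"q":{"cx":22,"j":83,"tsq":65,"tta":78},"uw":{"f":70,"l":45,"ndl":18,"nlt":36},"v":{"ghn":90,"h":35,"mg":70,"o":0}}
After op 8 (add /cv 82): {"cv":82,"q":{"cx":22,"j":83,"tsq":65,"tta":78},"uw":{"f":70,"l":45,"ndl":18,"nlt":36},"v":{"ghn":90,"h":35,"mg":70,"o":0}}
After op 9 (add /y 43): {"cv":82,"q":{"cx":22,"j":83,"tsq":65,"tta":78},"uw":{"f":70,"l":45,"ndl":18,"nlt":36},"v":{"ghn":90,"h":35,"mg":70,"o":0},"y":43}
After op 10 (add /oo 31): {"cv":82,"oo":31,"q":{"cx":22,"j":83,"tsq":65,"tta":78},"uw":{"f":70,"l":45,"ndl":18,"nlt":36},"v":{"ghn":90,"h":35,"mg":70,"o":0},"y":43}
After op 11 (add /v/h 46): {"cv":82,"oo":31,"q":{"cx":22,"j":83,"tsq":65,"tta":78},"uw":{"f":70,"l":45,"ndl":18,"nlt":36},"v":{"ghn":90,"h":46,"mg":70,"o":0},"y":43}
After op 12 (remove /v/mg): {"cv":82,"oo":31,"q":{"cx":22,"j":83,"tsq":65,"tta":78},"uw":{"f":70,"l":45,"ndl":18,"nlt":36},"v":{"ghn":90,"h":46,"o":0},"y":43}
After op 13 (add /v/ru 50): {"cv":82,"oo":31,"q":{"cx":22,"j":83,"tsq":65,"tta":78},"uw":{"f":70,"l":45,"ndl":18,"nlt":36},"v":{"ghn":90,"h":46,"o":0,"ru":50},"y":43}
After op 14 (add /q/w 72): {"cv":82,"oo":31,"q":{"cx":22,"j":83,"tsq":65,"tta":78,"w":72},"uw":{"f":70,"l":45,"ndl":18,"nlt":36},"v":{"ghn":90,"h":46,"o":0,"ru":50},"y":43}
After op 15 (remove /v): {"cv":82,"oo":31,"q":{"cx":22,"j":83,"tsq":65,"tta":78,"w":72},"uw":{"f":70,"l":45,"ndl":18,"nlt":36},"y":43}
After op 16 (add /q/k 2): {"cv":82,"oo":31,"q":{"cx":22,"j":83,"k":2,"tsq":65,"tta":78,"w":72},"uw":{"f":70,"l":45,"ndl":18,"nlt":36},"y":43}
After op 17 (replace /uw/f 49): {"cv":82,"oo":31,"q":{"cx":22,"j":83,"k":2,"tsq":65,"tta":78,"w":72},"uw":{"f":49,"l":45,"ndl":18,"nlt":36},"y":43}
After op 18 (replace /y 26): {"cv":82,"oo":31,"q":{"cx":22,"j":83,"k":2,"tsq":65,"tta":78,"w":72},"uw":{"f":49,"l":45,"ndl":18,"nlt":36},"y":26}
After op 19 (remove /uw): {"cv":82,"oo":31,"q":{"cx":22,"j":83,"k":2,"tsq":65,"tta":78,"w":72},"y":26}
After op 20 (add /q/jxx 98): {"cv":82,"oo":31,"q":{"cx":22,"j":83,"jxx":98,"k":2,"tsq":65,"tta":78,"w":72},"y":26}
After op 21 (replace /q/k 58): {"cv":82,"oo":31,"q":{"cx":22,"j":83,"jxx":98,"k":58,"tsq":65,"tta":78,"w":72},"y":26}
After op 22 (add /q 85): {"cv":82,"oo":31,"q":85,"y":26}
After op 23 (replace /cv 57): {"cv":57,"oo":31,"q":85,"y":26}
Value at /q: 85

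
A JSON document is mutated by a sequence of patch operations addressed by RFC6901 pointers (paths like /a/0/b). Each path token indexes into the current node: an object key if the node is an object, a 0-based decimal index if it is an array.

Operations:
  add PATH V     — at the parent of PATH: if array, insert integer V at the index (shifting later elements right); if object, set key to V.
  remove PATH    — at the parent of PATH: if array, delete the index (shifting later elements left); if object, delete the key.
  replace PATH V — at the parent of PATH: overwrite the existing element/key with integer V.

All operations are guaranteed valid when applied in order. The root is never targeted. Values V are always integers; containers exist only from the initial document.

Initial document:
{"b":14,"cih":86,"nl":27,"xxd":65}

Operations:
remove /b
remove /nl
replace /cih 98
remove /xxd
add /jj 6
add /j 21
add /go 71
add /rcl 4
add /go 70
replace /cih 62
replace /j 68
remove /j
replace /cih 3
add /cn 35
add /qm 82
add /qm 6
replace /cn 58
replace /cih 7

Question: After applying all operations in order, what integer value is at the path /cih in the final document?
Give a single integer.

After op 1 (remove /b): {"cih":86,"nl":27,"xxd":65}
After op 2 (remove /nl): {"cih":86,"xxd":65}
After op 3 (replace /cih 98): {"cih":98,"xxd":65}
After op 4 (remove /xxd): {"cih":98}
After op 5 (add /jj 6): {"cih":98,"jj":6}
After op 6 (add /j 21): {"cih":98,"j":21,"jj":6}
After op 7 (add /go 71): {"cih":98,"go":71,"j":21,"jj":6}
After op 8 (add /rcl 4): {"cih":98,"go":71,"j":21,"jj":6,"rcl":4}
After op 9 (add /go 70): {"cih":98,"go":70,"j":21,"jj":6,"rcl":4}
After op 10 (replace /cih 62): {"cih":62,"go":70,"j":21,"jj":6,"rcl":4}
After op 11 (replace /j 68): {"cih":62,"go":70,"j":68,"jj":6,"rcl":4}
After op 12 (remove /j): {"cih":62,"go":70,"jj":6,"rcl":4}
After op 13 (replace /cih 3): {"cih":3,"go":70,"jj":6,"rcl":4}
After op 14 (add /cn 35): {"cih":3,"cn":35,"go":70,"jj":6,"rcl":4}
After op 15 (add /qm 82): {"cih":3,"cn":35,"go":70,"jj":6,"qm":82,"rcl":4}
After op 16 (add /qm 6): {"cih":3,"cn":35,"go":70,"jj":6,"qm":6,"rcl":4}
After op 17 (replace /cn 58): {"cih":3,"cn":58,"go":70,"jj":6,"qm":6,"rcl":4}
After op 18 (replace /cih 7): {"cih":7,"cn":58,"go":70,"jj":6,"qm":6,"rcl":4}
Value at /cih: 7

Answer: 7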